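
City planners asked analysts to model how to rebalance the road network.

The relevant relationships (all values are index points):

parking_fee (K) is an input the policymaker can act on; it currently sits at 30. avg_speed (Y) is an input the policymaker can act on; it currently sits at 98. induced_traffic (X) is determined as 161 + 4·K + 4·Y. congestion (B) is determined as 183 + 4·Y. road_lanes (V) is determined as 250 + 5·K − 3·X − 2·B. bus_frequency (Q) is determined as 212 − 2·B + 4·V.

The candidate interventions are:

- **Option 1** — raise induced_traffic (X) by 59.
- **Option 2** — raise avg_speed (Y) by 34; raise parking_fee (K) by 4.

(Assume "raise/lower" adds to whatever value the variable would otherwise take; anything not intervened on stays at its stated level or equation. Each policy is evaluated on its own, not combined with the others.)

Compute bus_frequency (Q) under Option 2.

-15118

Option 2 (Y + 34, K + 4):
  K = 30 + 4 = 34
  Y = 98 + 34 = 132
  X = 161 + 4·34 + 4·132 = 825
  B = 183 + 4·132 = 711
  V = 250 + 5·34 − 3·825 − 2·711 = -3477
  Q = 212 − 2·711 + 4·(-3477) = -15118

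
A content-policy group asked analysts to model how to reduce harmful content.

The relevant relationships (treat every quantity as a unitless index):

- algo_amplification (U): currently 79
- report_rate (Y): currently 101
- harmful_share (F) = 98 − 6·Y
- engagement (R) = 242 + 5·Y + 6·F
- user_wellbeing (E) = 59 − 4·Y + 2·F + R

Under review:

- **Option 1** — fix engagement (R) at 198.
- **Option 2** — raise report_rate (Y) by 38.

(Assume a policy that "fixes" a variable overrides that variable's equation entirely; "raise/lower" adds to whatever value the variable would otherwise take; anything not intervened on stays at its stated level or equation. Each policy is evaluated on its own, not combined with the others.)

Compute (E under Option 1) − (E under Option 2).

4285

Option 1 (R := 198):
  Y = 101
  F = 98 − 6·101 = -508
  R = 198
  E = 59 − 4·101 + 2·(-508) + 198 = -1163
Option 2 (Y + 38):
  Y = 101 + 38 = 139
  F = 98 − 6·139 = -736
  R = 242 + 5·139 + 6·(-736) = -3479
  E = 59 − 4·139 + 2·(-736) + (-3479) = -5448
E: -1163 − (-5448) = 4285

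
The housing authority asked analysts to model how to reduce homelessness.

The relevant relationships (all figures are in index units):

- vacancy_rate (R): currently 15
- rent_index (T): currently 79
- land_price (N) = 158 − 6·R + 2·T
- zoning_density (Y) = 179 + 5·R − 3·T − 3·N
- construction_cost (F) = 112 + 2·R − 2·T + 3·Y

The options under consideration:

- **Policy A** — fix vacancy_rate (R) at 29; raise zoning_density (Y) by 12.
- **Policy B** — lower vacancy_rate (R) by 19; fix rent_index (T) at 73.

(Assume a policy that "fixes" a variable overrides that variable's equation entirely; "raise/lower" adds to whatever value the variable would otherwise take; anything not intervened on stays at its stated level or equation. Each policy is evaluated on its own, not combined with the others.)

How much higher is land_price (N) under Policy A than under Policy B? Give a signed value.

-186

Policy A (R := 29, Y + 12):
  R = 29
  T = 79
  N = 158 − 6·29 + 2·79 = 142
Policy B (R − 19, T := 73):
  R = 15 − 19 = -4
  T = 73
  N = 158 − 6·(-4) + 2·73 = 328
N: 142 − 328 = -186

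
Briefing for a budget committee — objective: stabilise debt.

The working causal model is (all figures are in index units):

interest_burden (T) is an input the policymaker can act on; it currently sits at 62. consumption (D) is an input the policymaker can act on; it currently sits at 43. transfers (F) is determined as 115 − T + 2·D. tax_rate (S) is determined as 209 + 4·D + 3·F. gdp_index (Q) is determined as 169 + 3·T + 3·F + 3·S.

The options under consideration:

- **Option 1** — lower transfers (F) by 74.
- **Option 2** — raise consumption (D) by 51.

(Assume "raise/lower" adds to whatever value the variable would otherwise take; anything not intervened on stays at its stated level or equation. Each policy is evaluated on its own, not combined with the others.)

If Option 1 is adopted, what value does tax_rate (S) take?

576

Option 1 (F − 74):
  T = 62
  D = 43
  F = 115 − 62 + 2·43 (−74 from intervention) = 65
  S = 209 + 4·43 + 3·65 = 576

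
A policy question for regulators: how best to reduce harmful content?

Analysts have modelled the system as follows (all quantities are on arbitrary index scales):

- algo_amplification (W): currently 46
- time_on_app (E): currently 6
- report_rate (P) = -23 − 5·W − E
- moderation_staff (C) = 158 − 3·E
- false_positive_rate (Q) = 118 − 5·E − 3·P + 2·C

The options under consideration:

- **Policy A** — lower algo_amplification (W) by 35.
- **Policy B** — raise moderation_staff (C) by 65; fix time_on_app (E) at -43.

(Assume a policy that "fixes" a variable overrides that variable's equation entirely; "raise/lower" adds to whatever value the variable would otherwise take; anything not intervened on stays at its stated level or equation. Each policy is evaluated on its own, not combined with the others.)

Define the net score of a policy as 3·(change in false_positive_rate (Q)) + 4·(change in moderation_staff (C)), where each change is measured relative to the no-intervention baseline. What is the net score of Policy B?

Baseline:
  W = 46
  E = 6
  P = -23 − 5·46 − 6 = -259
  C = 158 − 3·6 = 140
  Q = 118 − 5·6 − 3·(-259) + 2·140 = 1145
Policy B (C + 65, E := -43):
  W = 46
  E = -43
  P = -23 − 5·46 − (-43) = -210
  C = 158 − 3·(-43) (+65 from intervention) = 352
  Q = 118 − 5·(-43) − 3·(-210) + 2·352 = 1667
ΔQ = 1667 − 1145 = 522; ΔC = 352 − 140 = 212
Score = 3·522 + 4·212 = 2414

2414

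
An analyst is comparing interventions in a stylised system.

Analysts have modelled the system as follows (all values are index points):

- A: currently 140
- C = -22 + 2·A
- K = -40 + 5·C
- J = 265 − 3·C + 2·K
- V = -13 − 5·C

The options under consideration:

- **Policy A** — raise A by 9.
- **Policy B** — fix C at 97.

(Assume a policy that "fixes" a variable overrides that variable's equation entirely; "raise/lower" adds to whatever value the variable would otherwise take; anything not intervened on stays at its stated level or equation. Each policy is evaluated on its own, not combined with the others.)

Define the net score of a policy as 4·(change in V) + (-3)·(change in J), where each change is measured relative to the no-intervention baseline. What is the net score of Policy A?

Baseline:
  A = 140
  C = -22 + 2·140 = 258
  K = -40 + 5·258 = 1250
  J = 265 − 3·258 + 2·1250 = 1991
  V = -13 − 5·258 = -1303
Policy A (A + 9):
  A = 140 + 9 = 149
  C = -22 + 2·149 = 276
  K = -40 + 5·276 = 1340
  J = 265 − 3·276 + 2·1340 = 2117
  V = -13 − 5·276 = -1393
ΔV = -1393 − (-1303) = -90; ΔJ = 2117 − 1991 = 126
Score = 4·(-90) + (-3)·126 = -738

-738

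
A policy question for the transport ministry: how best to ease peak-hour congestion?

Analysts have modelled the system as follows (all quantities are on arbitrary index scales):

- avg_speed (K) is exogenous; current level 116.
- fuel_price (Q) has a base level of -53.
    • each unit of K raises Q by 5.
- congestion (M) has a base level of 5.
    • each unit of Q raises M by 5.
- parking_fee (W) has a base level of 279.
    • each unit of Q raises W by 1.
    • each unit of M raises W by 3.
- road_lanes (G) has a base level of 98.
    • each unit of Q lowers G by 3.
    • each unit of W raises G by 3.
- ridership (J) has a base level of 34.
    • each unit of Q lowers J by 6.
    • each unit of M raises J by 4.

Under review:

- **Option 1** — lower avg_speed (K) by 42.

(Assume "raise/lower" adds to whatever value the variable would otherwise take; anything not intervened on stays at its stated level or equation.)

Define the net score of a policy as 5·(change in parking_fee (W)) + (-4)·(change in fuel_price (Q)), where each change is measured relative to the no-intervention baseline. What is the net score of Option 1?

Baseline:
  K = 116
  Q = -53 + 5·116 = 527
  M = 5 + 5·527 = 2640
  W = 279 + 527 + 3·2640 = 8726
Option 1 (K − 42):
  K = 116 − 42 = 74
  Q = -53 + 5·74 = 317
  M = 5 + 5·317 = 1590
  W = 279 + 317 + 3·1590 = 5366
ΔW = 5366 − 8726 = -3360; ΔQ = 317 − 527 = -210
Score = 5·(-3360) + (-4)·(-210) = -15960

-15960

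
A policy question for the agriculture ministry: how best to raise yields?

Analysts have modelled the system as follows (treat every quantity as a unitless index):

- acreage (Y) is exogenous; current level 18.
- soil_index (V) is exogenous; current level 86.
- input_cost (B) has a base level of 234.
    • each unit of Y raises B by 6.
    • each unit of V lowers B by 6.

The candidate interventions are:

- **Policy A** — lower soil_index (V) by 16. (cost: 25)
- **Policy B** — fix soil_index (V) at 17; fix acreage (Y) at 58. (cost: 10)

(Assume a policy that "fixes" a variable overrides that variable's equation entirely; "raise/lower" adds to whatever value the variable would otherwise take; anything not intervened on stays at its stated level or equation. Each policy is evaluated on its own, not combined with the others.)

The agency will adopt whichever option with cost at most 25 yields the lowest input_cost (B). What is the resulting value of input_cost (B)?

-78

Policy A (V − 16):
  Y = 18
  V = 86 − 16 = 70
  B = 234 + 6·18 − 6·70 = -78
Policy B (V := 17, Y := 58):
  Y = 58
  V = 17
  B = 234 + 6·58 − 6·17 = 480
Comparing — Policy A: B=-78, Policy B: B=480. Lowest is -78 (Policy A).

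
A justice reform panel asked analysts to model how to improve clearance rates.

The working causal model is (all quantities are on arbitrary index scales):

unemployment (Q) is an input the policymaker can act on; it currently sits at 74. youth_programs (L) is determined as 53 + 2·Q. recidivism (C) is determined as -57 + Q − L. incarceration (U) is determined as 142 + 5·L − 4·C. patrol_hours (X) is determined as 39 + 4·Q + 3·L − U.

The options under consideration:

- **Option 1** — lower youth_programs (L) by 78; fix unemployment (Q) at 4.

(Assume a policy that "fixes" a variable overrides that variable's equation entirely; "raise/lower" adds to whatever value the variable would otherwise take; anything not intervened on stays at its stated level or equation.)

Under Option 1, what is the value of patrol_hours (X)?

Option 1 (L − 78, Q := 4):
  Q = 4
  L = 53 + 2·4 (−78 from intervention) = -17
  C = -57 + 4 − (-17) = -36
  U = 142 + 5·(-17) − 4·(-36) = 201
  X = 39 + 4·4 + 3·(-17) − 201 = -197

-197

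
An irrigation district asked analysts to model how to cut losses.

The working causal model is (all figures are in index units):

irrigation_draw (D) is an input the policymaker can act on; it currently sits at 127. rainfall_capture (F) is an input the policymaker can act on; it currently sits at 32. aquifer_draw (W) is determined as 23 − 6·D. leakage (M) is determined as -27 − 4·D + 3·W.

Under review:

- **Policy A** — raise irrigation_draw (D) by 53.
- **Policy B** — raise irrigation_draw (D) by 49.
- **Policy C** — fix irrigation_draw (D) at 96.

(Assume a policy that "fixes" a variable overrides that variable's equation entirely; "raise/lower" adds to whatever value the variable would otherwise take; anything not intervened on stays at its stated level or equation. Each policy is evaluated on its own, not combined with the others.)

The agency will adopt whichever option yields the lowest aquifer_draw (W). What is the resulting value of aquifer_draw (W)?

-1057

Policy A (D + 53):
  D = 127 + 53 = 180
  W = 23 − 6·180 = -1057
Policy B (D + 49):
  D = 127 + 49 = 176
  W = 23 − 6·176 = -1033
Policy C (D := 96):
  D = 96
  W = 23 − 6·96 = -553
Comparing — Policy A: W=-1057, Policy B: W=-1033, Policy C: W=-553. Lowest is -1057 (Policy A).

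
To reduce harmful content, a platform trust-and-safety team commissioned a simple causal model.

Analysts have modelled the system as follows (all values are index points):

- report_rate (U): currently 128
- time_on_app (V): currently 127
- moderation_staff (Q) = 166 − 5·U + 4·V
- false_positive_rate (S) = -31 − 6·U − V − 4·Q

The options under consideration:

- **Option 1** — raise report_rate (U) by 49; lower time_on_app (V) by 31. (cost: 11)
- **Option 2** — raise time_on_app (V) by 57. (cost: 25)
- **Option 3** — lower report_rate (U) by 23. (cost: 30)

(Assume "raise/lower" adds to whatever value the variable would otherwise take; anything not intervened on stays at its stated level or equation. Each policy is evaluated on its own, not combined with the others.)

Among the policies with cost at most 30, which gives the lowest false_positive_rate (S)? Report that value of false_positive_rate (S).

-2031

Option 1 (U + 49, V − 31):
  U = 128 + 49 = 177
  V = 127 − 31 = 96
  Q = 166 − 5·177 + 4·96 = -335
  S = -31 − 6·177 − 96 − 4·(-335) = 151
Option 2 (V + 57):
  U = 128
  V = 127 + 57 = 184
  Q = 166 − 5·128 + 4·184 = 262
  S = -31 − 6·128 − 184 − 4·262 = -2031
Option 3 (U − 23):
  U = 128 − 23 = 105
  V = 127
  Q = 166 − 5·105 + 4·127 = 149
  S = -31 − 6·105 − 127 − 4·149 = -1384
Comparing — Option 1: S=151, Option 2: S=-2031, Option 3: S=-1384. Lowest is -2031 (Option 2).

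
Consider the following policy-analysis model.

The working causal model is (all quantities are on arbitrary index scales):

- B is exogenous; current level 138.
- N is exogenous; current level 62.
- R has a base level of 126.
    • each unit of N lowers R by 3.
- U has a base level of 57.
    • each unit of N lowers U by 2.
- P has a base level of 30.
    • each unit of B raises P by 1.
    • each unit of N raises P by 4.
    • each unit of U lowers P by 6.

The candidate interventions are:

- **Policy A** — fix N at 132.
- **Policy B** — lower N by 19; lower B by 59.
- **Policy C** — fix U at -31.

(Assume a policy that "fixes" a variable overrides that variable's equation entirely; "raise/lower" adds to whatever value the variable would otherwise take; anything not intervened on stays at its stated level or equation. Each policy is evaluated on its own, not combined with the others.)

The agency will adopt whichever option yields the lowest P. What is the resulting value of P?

Policy A (N := 132):
  B = 138
  N = 132
  U = 57 − 2·132 = -207
  P = 30 + 138 + 4·132 − 6·(-207) = 1938
Policy B (N − 19, B − 59):
  B = 138 − 59 = 79
  N = 62 − 19 = 43
  U = 57 − 2·43 = -29
  P = 30 + 79 + 4·43 − 6·(-29) = 455
Policy C (U := -31):
  B = 138
  N = 62
  U = -31
  P = 30 + 138 + 4·62 − 6·(-31) = 602
Comparing — Policy A: P=1938, Policy B: P=455, Policy C: P=602. Lowest is 455 (Policy B).

455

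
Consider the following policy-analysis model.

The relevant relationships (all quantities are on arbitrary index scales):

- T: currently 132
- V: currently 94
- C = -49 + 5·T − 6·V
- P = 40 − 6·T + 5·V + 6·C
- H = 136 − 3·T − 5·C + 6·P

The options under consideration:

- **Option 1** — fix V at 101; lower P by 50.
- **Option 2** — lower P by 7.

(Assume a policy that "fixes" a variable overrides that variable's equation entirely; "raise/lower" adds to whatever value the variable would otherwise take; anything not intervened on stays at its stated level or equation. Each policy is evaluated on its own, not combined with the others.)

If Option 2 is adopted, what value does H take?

-537

Option 2 (P − 7):
  T = 132
  V = 94
  C = -49 + 5·132 − 6·94 = 47
  P = 40 − 6·132 + 5·94 + 6·47 (−7 from intervention) = -7
  H = 136 − 3·132 − 5·47 + 6·(-7) = -537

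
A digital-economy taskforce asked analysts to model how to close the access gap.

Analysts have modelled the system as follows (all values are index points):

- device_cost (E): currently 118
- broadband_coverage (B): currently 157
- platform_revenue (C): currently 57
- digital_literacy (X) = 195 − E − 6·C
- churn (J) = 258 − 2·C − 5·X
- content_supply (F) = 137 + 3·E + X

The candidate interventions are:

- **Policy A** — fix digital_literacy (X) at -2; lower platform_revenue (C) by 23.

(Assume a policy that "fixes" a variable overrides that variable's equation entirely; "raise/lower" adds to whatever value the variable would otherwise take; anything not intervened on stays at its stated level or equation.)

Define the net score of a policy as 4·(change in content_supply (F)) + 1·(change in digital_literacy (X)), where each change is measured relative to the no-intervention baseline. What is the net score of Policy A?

Baseline:
  E = 118
  C = 57
  X = 195 − 118 − 6·57 = -265
  F = 137 + 3·118 + (-265) = 226
Policy A (X := -2, C − 23):
  E = 118
  C = 57 − 23 = 34
  X = -2
  F = 137 + 3·118 + (-2) = 489
ΔF = 489 − 226 = 263; ΔX = -2 − (-265) = 263
Score = 4·263 + 1·263 = 1315

1315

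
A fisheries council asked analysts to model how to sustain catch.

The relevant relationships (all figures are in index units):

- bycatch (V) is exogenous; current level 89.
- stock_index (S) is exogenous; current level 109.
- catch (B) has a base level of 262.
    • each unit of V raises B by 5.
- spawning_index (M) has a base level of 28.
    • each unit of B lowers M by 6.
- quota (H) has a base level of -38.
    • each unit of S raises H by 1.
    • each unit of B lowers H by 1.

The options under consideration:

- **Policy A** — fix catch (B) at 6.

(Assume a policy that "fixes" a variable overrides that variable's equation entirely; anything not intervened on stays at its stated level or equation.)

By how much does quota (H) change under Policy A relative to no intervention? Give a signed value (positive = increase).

701

Baseline:
  V = 89
  S = 109
  B = 262 + 5·89 = 707
  H = -38 + 109 − 707 = -636
Policy A (B := 6):
  V = 89
  S = 109
  B = 6
  H = -38 + 109 − 6 = 65
Change in H: 65 − (-636) = 701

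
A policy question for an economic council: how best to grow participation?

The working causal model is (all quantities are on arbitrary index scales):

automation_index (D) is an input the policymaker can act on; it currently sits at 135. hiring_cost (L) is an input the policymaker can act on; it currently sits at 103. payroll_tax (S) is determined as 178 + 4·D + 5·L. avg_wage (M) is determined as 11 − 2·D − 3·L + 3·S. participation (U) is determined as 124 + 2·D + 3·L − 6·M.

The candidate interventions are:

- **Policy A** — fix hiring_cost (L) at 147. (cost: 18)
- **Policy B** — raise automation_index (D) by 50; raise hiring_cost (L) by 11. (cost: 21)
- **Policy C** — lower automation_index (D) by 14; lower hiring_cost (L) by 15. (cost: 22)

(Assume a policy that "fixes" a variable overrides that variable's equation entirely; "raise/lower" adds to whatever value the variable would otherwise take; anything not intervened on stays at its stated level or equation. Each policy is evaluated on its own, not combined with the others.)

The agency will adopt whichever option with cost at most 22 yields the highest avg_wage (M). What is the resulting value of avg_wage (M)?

3763

Policy A (L := 147):
  D = 135
  L = 147
  S = 178 + 4·135 + 5·147 = 1453
  M = 11 − 2·135 − 3·147 + 3·1453 = 3659
Policy B (D + 50, L + 11):
  D = 135 + 50 = 185
  L = 103 + 11 = 114
  S = 178 + 4·185 + 5·114 = 1488
  M = 11 − 2·185 − 3·114 + 3·1488 = 3763
Policy C (D − 14, L − 15):
  D = 135 − 14 = 121
  L = 103 − 15 = 88
  S = 178 + 4·121 + 5·88 = 1102
  M = 11 − 2·121 − 3·88 + 3·1102 = 2811
Comparing — Policy A: M=3659, Policy B: M=3763, Policy C: M=2811. Highest is 3763 (Policy B).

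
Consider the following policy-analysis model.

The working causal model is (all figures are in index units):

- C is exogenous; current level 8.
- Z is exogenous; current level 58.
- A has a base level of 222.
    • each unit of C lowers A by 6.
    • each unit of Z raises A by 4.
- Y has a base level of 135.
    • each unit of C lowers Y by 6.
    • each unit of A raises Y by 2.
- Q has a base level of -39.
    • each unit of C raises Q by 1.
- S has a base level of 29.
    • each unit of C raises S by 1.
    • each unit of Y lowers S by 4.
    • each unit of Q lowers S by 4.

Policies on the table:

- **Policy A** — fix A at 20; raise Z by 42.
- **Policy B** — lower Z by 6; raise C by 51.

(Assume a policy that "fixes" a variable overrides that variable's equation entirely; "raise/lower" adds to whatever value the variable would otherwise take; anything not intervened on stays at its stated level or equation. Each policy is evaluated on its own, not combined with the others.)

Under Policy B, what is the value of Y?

Policy B (Z − 6, C + 51):
  C = 8 + 51 = 59
  Z = 58 − 6 = 52
  A = 222 − 6·59 + 4·52 = 76
  Y = 135 − 6·59 + 2·76 = -67

-67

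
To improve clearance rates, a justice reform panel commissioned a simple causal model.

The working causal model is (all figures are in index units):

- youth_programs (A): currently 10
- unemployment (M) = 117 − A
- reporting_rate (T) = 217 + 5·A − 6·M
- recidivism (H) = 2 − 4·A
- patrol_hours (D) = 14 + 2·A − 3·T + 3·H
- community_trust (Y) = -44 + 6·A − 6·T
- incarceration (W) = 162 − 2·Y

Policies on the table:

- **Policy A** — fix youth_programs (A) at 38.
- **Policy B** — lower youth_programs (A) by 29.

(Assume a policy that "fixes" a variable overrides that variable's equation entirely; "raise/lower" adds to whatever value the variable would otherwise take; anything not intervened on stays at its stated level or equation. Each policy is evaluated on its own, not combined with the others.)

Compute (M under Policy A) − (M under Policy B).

Policy A (A := 38):
  A = 38
  M = 117 − 38 = 79
Policy B (A − 29):
  A = 10 − 29 = -19
  M = 117 − (-19) = 136
M: 79 − 136 = -57

-57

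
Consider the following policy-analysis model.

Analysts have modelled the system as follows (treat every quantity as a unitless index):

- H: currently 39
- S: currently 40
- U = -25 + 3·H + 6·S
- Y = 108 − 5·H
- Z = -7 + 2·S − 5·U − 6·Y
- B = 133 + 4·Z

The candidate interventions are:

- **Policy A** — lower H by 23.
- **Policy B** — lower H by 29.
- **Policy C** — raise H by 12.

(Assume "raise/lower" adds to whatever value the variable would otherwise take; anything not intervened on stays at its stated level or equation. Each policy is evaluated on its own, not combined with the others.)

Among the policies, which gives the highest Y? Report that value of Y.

Policy A (H − 23):
  H = 39 − 23 = 16
  Y = 108 − 5·16 = 28
Policy B (H − 29):
  H = 39 − 29 = 10
  Y = 108 − 5·10 = 58
Policy C (H + 12):
  H = 39 + 12 = 51
  Y = 108 − 5·51 = -147
Comparing — Policy A: Y=28, Policy B: Y=58, Policy C: Y=-147. Highest is 58 (Policy B).

58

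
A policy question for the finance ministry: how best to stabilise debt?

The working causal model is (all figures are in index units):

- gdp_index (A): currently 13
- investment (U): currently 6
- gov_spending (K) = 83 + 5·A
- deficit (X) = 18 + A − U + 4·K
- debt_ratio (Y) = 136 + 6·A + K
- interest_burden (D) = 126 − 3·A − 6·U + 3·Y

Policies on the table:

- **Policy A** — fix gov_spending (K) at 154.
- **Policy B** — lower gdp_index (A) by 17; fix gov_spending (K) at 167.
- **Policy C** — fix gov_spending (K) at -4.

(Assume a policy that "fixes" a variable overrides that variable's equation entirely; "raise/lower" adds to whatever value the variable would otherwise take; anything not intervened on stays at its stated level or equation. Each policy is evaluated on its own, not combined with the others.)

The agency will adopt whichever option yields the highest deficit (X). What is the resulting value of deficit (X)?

Policy A (K := 154):
  A = 13
  U = 6
  K = 154
  X = 18 + 13 − 6 + 4·154 = 641
Policy B (A − 17, K := 167):
  A = 13 − 17 = -4
  U = 6
  K = 167
  X = 18 + (-4) − 6 + 4·167 = 676
Policy C (K := -4):
  A = 13
  U = 6
  K = -4
  X = 18 + 13 − 6 + 4·(-4) = 9
Comparing — Policy A: X=641, Policy B: X=676, Policy C: X=9. Highest is 676 (Policy B).

676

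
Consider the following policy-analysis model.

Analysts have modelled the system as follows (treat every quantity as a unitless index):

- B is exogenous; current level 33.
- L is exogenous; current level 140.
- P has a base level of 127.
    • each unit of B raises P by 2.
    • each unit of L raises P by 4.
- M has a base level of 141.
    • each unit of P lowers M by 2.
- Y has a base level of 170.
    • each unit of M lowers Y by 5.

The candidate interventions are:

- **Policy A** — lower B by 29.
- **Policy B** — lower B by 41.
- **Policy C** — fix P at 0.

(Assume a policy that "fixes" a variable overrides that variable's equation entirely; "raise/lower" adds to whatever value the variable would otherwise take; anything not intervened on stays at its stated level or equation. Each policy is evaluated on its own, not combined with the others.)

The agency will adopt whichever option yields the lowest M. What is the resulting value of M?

Policy A (B − 29):
  B = 33 − 29 = 4
  L = 140
  P = 127 + 2·4 + 4·140 = 695
  M = 141 − 2·695 = -1249
Policy B (B − 41):
  B = 33 − 41 = -8
  L = 140
  P = 127 + 2·(-8) + 4·140 = 671
  M = 141 − 2·671 = -1201
Policy C (P := 0):
  B = 33
  L = 140
  P = 0
  M = 141 − 2·0 = 141
Comparing — Policy A: M=-1249, Policy B: M=-1201, Policy C: M=141. Lowest is -1249 (Policy A).

-1249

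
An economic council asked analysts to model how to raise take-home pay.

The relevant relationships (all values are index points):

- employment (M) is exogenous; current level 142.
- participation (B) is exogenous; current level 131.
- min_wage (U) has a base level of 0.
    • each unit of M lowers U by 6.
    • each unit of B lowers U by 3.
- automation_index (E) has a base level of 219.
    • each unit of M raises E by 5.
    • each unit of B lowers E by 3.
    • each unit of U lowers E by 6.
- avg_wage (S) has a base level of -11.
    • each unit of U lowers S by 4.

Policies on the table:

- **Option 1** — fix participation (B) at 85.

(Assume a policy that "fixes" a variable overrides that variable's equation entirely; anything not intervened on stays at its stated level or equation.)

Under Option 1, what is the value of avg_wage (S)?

Option 1 (B := 85):
  M = 142
  B = 85
  U = 0 − 6·142 − 3·85 = -1107
  S = -11 − 4·(-1107) = 4417

4417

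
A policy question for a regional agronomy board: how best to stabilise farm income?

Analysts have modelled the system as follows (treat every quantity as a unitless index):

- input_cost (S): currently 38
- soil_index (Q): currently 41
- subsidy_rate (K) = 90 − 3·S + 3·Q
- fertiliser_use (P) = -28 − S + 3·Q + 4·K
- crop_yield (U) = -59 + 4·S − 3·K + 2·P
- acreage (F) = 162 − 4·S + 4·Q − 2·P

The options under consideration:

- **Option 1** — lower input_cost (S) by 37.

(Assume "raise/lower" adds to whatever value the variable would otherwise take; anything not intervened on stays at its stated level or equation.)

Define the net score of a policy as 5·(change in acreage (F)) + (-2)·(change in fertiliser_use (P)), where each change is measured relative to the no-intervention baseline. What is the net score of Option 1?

-5032

Baseline:
  S = 38
  Q = 41
  K = 90 − 3·38 + 3·41 = 99
  P = -28 − 38 + 3·41 + 4·99 = 453
  F = 162 − 4·38 + 4·41 − 2·453 = -732
Option 1 (S − 37):
  S = 38 − 37 = 1
  Q = 41
  K = 90 − 3·1 + 3·41 = 210
  P = -28 − 1 + 3·41 + 4·210 = 934
  F = 162 − 4·1 + 4·41 − 2·934 = -1546
ΔF = -1546 − (-732) = -814; ΔP = 934 − 453 = 481
Score = 5·(-814) + (-2)·481 = -5032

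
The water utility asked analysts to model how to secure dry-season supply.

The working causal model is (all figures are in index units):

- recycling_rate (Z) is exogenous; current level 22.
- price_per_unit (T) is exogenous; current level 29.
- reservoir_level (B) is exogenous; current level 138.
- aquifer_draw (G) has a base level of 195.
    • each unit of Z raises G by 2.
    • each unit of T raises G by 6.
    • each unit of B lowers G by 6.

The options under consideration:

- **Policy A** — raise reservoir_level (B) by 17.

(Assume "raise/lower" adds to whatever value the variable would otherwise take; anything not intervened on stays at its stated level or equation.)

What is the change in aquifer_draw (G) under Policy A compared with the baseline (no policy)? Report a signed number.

-102

Baseline:
  Z = 22
  T = 29
  B = 138
  G = 195 + 2·22 + 6·29 − 6·138 = -415
Policy A (B + 17):
  Z = 22
  T = 29
  B = 138 + 17 = 155
  G = 195 + 2·22 + 6·29 − 6·155 = -517
Change in G: -517 − (-415) = -102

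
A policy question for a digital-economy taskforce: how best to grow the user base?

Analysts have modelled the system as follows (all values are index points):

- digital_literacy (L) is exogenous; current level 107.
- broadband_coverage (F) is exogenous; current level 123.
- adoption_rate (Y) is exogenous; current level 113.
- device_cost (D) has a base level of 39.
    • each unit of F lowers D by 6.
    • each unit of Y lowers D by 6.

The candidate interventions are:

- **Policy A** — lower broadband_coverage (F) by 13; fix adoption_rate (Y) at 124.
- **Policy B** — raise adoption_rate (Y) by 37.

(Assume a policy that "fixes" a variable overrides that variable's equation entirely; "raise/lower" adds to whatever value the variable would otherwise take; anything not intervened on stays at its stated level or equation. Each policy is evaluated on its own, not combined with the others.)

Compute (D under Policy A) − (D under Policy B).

Policy A (F − 13, Y := 124):
  F = 123 − 13 = 110
  Y = 124
  D = 39 − 6·110 − 6·124 = -1365
Policy B (Y + 37):
  F = 123
  Y = 113 + 37 = 150
  D = 39 − 6·123 − 6·150 = -1599
D: -1365 − (-1599) = 234

234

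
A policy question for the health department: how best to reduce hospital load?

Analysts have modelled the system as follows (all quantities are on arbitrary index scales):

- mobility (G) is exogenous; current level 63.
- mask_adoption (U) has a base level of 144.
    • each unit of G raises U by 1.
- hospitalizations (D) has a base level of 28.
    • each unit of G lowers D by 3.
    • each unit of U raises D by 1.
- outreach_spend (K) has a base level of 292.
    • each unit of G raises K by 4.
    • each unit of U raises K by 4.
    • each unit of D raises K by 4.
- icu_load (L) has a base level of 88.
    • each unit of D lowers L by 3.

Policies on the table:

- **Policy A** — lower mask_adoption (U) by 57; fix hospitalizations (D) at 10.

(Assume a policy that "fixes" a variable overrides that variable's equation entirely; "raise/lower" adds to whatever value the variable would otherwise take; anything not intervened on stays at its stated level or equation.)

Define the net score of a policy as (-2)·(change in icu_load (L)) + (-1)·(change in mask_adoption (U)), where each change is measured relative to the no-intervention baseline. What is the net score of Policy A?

Baseline:
  G = 63
  U = 144 + 63 = 207
  D = 28 − 3·63 + 207 = 46
  L = 88 − 3·46 = -50
Policy A (U − 57, D := 10):
  G = 63
  U = 144 + 63 (−57 from intervention) = 150
  D = 10
  L = 88 − 3·10 = 58
ΔL = 58 − (-50) = 108; ΔU = 150 − 207 = -57
Score = (-2)·108 + (-1)·(-57) = -159

-159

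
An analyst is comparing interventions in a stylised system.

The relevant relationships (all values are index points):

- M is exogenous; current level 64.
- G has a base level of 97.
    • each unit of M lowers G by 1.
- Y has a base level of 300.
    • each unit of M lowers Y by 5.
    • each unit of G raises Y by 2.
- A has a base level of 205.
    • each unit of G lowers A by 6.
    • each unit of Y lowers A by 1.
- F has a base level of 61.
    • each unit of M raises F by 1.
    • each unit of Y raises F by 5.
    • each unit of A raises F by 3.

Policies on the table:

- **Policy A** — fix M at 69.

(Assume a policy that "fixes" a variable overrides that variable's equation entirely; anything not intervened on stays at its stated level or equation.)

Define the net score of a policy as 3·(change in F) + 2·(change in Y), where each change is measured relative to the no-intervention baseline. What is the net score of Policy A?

5

Baseline:
  M = 64
  G = 97 − 64 = 33
  Y = 300 − 5·64 + 2·33 = 46
  A = 205 − 6·33 − 46 = -39
  F = 61 + 64 + 5·46 + 3·(-39) = 238
Policy A (M := 69):
  M = 69
  G = 97 − 69 = 28
  Y = 300 − 5·69 + 2·28 = 11
  A = 205 − 6·28 − 11 = 26
  F = 61 + 69 + 5·11 + 3·26 = 263
ΔF = 263 − 238 = 25; ΔY = 11 − 46 = -35
Score = 3·25 + 2·(-35) = 5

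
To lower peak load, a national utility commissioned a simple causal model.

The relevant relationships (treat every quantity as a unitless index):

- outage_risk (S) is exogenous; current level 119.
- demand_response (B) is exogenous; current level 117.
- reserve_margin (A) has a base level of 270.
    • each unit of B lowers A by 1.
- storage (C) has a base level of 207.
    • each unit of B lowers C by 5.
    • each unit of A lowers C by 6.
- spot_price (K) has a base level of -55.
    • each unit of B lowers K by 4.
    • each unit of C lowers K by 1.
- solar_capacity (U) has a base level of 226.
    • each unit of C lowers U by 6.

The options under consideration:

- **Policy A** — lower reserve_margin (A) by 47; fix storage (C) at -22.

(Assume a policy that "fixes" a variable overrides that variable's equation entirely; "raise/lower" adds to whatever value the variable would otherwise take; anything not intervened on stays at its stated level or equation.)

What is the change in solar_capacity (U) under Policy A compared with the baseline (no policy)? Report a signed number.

-7644

Baseline:
  B = 117
  A = 270 − 117 = 153
  C = 207 − 5·117 − 6·153 = -1296
  U = 226 − 6·(-1296) = 8002
Policy A (A − 47, C := -22):
  B = 117
  A = 270 − 117 (−47 from intervention) = 106
  C = -22
  U = 226 − 6·(-22) = 358
Change in U: 358 − 8002 = -7644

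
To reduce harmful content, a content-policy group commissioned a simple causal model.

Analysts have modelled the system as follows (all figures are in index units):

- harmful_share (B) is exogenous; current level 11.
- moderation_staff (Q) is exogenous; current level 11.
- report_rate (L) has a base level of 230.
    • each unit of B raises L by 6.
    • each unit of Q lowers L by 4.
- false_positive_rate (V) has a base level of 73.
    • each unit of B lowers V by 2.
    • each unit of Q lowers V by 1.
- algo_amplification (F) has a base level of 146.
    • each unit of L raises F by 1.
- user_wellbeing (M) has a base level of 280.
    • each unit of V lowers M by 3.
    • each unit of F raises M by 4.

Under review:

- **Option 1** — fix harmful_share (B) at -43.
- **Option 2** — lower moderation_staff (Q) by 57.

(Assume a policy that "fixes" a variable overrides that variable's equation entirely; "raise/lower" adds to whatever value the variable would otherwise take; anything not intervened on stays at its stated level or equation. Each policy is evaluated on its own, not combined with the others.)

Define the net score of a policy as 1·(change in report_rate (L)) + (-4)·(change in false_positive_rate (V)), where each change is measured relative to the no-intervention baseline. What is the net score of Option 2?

0

Baseline:
  B = 11
  Q = 11
  L = 230 + 6·11 − 4·11 = 252
  V = 73 − 2·11 − 11 = 40
Option 2 (Q − 57):
  B = 11
  Q = 11 − 57 = -46
  L = 230 + 6·11 − 4·(-46) = 480
  V = 73 − 2·11 − (-46) = 97
ΔL = 480 − 252 = 228; ΔV = 97 − 40 = 57
Score = 1·228 + (-4)·57 = 0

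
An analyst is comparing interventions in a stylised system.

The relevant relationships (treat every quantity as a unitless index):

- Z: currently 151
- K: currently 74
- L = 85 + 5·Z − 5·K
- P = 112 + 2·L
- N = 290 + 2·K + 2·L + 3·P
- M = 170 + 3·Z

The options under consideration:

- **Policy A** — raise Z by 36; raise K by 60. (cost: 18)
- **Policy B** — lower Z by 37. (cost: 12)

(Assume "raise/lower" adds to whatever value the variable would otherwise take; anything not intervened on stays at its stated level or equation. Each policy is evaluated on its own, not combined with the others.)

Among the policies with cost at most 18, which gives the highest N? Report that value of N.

Policy A (Z + 36, K + 60):
  Z = 151 + 36 = 187
  K = 74 + 60 = 134
  L = 85 + 5·187 − 5·134 = 350
  P = 112 + 2·350 = 812
  N = 290 + 2·134 + 2·350 + 3·812 = 3694
Policy B (Z − 37):
  Z = 151 − 37 = 114
  K = 74
  L = 85 + 5·114 − 5·74 = 285
  P = 112 + 2·285 = 682
  N = 290 + 2·74 + 2·285 + 3·682 = 3054
Comparing — Policy A: N=3694, Policy B: N=3054. Highest is 3694 (Policy A).

3694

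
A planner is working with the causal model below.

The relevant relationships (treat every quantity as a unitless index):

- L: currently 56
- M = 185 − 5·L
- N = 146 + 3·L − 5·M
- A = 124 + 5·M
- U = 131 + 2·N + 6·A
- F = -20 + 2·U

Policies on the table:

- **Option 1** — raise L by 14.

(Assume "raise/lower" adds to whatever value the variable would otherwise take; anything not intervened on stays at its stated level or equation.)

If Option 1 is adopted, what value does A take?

-701

Option 1 (L + 14):
  L = 56 + 14 = 70
  M = 185 − 5·70 = -165
  A = 124 + 5·(-165) = -701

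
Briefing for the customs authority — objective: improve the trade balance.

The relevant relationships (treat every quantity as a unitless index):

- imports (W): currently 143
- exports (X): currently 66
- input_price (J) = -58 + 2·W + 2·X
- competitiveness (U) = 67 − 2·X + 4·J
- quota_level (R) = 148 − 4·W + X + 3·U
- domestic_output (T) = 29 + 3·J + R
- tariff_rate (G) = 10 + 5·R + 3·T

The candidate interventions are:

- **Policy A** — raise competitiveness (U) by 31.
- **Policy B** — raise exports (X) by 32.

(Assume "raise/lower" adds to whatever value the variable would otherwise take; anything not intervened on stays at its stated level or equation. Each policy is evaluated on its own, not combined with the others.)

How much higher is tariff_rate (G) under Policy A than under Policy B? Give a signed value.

Policy A (U + 31):
  W = 143
  X = 66
  J = -58 + 2·143 + 2·66 = 360
  U = 67 − 2·66 + 4·360 (+31 from intervention) = 1406
  R = 148 − 4·143 + 66 + 3·1406 = 3860
  T = 29 + 3·360 + 3860 = 4969
  G = 10 + 5·3860 + 3·4969 = 34217
Policy B (X + 32):
  W = 143
  X = 66 + 32 = 98
  J = -58 + 2·143 + 2·98 = 424
  U = 67 − 2·98 + 4·424 = 1567
  R = 148 − 4·143 + 98 + 3·1567 = 4375
  T = 29 + 3·424 + 4375 = 5676
  G = 10 + 5·4375 + 3·5676 = 38913
G: 34217 − 38913 = -4696

-4696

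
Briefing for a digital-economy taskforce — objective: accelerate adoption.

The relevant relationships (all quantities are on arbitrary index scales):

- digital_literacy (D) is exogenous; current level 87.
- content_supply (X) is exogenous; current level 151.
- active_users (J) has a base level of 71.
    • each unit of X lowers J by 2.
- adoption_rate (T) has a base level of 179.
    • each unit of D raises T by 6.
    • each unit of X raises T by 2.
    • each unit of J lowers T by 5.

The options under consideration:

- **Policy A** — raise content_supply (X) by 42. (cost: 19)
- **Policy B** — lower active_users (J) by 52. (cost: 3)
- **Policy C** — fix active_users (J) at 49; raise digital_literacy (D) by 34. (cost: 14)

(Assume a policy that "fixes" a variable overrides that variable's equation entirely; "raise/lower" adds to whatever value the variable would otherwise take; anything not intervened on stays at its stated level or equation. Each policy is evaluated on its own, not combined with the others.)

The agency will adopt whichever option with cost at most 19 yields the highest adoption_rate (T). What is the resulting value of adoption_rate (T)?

Policy A (X + 42):
  D = 87
  X = 151 + 42 = 193
  J = 71 − 2·193 = -315
  T = 179 + 6·87 + 2·193 − 5·(-315) = 2662
Policy B (J − 52):
  D = 87
  X = 151
  J = 71 − 2·151 (−52 from intervention) = -283
  T = 179 + 6·87 + 2·151 − 5·(-283) = 2418
Policy C (J := 49, D + 34):
  D = 87 + 34 = 121
  X = 151
  J = 49
  T = 179 + 6·121 + 2·151 − 5·49 = 962
Comparing — Policy A: T=2662, Policy B: T=2418, Policy C: T=962. Highest is 2662 (Policy A).

2662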